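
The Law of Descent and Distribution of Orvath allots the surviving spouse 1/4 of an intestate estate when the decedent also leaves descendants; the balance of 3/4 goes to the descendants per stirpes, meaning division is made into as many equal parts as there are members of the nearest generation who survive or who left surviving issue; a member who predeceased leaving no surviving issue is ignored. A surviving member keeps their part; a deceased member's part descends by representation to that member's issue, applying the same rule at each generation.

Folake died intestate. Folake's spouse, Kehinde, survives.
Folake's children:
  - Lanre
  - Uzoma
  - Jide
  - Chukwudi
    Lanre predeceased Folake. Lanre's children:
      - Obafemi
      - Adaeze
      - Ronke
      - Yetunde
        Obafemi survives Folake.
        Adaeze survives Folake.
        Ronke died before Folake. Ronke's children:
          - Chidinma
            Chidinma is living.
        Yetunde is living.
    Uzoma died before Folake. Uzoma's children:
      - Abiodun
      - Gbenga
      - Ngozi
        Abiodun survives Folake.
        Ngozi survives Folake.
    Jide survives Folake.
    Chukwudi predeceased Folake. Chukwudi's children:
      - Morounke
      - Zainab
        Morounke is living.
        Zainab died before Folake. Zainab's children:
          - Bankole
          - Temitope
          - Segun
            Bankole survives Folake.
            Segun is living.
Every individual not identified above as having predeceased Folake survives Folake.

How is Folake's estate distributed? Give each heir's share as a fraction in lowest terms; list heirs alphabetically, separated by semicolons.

Abiodun 1/16; Adaeze 3/64; Bankole 1/32; Chidinma 3/64; Gbenga 1/16; Jide 3/16; Kehinde 1/4; Morounke 3/32; Ngozi 1/16; Obafemi 3/64; Segun 1/32; Temitope 1/32; Yetunde 3/64

Kehinde, as surviving spouse, takes 1/4.
The remaining 3/4 passes to Folake's descendants per stirpes.
The 3/4 is divided into 4 equal shares of 3/16 among Lanre, Uzoma, Jide, Chukwudi.
Lanre predeceased; the 3/16 allotted to Lanre's branch passes to Lanre's issue by representation.
The 3/16 is divided into 4 equal shares of 3/64 among Obafemi, Adaeze, Ronke, Yetunde.
Obafemi is living and takes 3/64.
Adaeze is living and takes 3/64.
Ronke predeceased; the 3/64 allotted to Ronke's branch passes to Ronke's issue by representation.
Chidinma is the sole taker at this level and receives the full 3/64.
Yetunde is living and takes 3/64.
Uzoma predeceased; the 3/16 allotted to Uzoma's branch passes to Uzoma's issue by representation.
The 3/16 is divided into 3 equal shares of 1/16 among Abiodun, Gbenga, Ngozi.
Abiodun is living and takes 1/16.
Gbenga is living and takes 1/16.
Ngozi is living and takes 1/16.
Jide is living and takes 3/16.
Chukwudi predeceased; the 3/16 allotted to Chukwudi's branch passes to Chukwudi's issue by representation.
The 3/16 is divided into 2 equal shares of 3/32 among Morounke, Zainab.
Morounke is living and takes 3/32.
Zainab predeceased; the 3/32 allotted to Zainab's branch passes to Zainab's issue by representation.
The 3/32 is divided into 3 equal shares of 1/32 among Bankole, Temitope, Segun.
Bankole is living and takes 1/32.
Temitope is living and takes 1/32.
Segun is living and takes 1/32.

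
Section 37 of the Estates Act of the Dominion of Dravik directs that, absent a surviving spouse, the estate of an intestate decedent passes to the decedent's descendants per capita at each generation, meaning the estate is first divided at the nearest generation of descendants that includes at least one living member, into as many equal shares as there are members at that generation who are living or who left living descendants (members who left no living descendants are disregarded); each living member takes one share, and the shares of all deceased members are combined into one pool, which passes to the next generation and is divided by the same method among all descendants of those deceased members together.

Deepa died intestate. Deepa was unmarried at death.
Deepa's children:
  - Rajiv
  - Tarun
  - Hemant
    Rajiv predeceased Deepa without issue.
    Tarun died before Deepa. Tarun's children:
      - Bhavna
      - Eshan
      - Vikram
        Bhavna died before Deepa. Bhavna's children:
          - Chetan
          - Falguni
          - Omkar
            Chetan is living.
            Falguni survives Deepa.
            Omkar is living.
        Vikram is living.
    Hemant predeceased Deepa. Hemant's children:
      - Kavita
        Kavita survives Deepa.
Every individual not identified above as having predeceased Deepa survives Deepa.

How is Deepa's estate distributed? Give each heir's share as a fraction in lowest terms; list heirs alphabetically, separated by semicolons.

There is no surviving spouse, so the entire estate passes to Deepa's descendants per capita at each generation.
No one at generation 1 (Tarun, Hemant) is living; moving to the next generation.
At generation 2 (Bhavna, Eshan, Vikram, Kavita) there are 4 shares of (1)/4 = 1/4 each.
Living: Eshan, Vikram, and Kavita — each takes 1/4.
Deceased: Bhavna. That 1/4 share is carried to generation 3.
At generation 3 (Chetan, Falguni, Omkar) there are 3 shares of (1/4)/3 = 1/12 each.
Living: Chetan, Falguni, and Omkar — each takes 1/12.

Chetan 1/12; Eshan 1/4; Falguni 1/12; Kavita 1/4; Omkar 1/12; Vikram 1/4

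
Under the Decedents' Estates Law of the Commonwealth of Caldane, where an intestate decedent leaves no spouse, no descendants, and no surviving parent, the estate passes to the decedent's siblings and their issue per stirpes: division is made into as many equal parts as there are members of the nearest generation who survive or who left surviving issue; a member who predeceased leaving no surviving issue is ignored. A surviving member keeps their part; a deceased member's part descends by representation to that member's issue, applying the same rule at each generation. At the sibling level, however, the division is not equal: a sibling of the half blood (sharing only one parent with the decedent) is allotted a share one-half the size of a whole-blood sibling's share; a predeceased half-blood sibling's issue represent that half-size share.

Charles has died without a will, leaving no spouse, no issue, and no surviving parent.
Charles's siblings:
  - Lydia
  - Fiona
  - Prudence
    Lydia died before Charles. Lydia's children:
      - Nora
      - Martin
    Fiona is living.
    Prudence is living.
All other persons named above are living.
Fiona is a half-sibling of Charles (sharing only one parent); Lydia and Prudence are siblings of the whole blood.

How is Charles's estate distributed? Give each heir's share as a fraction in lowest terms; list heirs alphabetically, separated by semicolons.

No spouse, descendants, or parent survives, so the estate passes to Charles's siblings per stirpes.
Half-blood siblings count for one-half the weight of whole-blood siblings at the initial division.
Dividing 1 in proportion to weights (total weight 5/2): Lydia (weight 1) → 2/5; Fiona (weight 1/2) → 1/5; Prudence (weight 1) → 2/5.
Lydia predeceased; the 2/5 allotted to Lydia's branch passes to Lydia's issue by representation.
The 2/5 is divided into 2 equal shares of 1/5 among Nora, Martin.
Nora is living and takes 1/5.
Martin is living and takes 1/5.
Fiona is living and takes 1/5.
Prudence is living and takes 2/5.

Fiona 1/5; Martin 1/5; Nora 1/5; Prudence 2/5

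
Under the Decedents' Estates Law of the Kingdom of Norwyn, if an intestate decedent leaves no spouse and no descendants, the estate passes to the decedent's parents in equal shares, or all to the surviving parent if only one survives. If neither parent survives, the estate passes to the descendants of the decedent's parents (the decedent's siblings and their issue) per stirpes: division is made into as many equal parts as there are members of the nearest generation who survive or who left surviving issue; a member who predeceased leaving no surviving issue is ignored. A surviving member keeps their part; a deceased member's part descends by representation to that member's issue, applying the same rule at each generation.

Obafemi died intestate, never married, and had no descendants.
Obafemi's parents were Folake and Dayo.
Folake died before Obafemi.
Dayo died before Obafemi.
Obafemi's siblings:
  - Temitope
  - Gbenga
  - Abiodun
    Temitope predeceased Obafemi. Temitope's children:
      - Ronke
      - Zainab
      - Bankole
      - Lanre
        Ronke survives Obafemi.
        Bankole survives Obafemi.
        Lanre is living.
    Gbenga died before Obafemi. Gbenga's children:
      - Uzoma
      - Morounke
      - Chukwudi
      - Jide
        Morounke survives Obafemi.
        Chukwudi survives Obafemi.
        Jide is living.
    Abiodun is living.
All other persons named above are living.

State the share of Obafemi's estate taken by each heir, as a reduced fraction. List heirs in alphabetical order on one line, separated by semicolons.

Neither parent survives and there are no descendants, so the estate passes to Obafemi's siblings and their issue per stirpes.
The estate is divided into 3 equal shares of 1/3 among Temitope, Gbenga, Abiodun.
Temitope predeceased; the 1/3 allotted to Temitope's branch passes to Temitope's issue by representation.
The 1/3 is divided into 4 equal shares of 1/12 among Ronke, Zainab, Bankole, Lanre.
Ronke is living and takes 1/12.
Zainab is living and takes 1/12.
Bankole is living and takes 1/12.
Lanre is living and takes 1/12.
Gbenga predeceased; the 1/3 allotted to Gbenga's branch passes to Gbenga's issue by representation.
The 1/3 is divided into 4 equal shares of 1/12 among Uzoma, Morounke, Chukwudi, Jide.
Uzoma is living and takes 1/12.
Morounke is living and takes 1/12.
Chukwudi is living and takes 1/12.
Jide is living and takes 1/12.
Abiodun is living and takes 1/3.

Abiodun 1/3; Bankole 1/12; Chukwudi 1/12; Jide 1/12; Lanre 1/12; Morounke 1/12; Ronke 1/12; Uzoma 1/12; Zainab 1/12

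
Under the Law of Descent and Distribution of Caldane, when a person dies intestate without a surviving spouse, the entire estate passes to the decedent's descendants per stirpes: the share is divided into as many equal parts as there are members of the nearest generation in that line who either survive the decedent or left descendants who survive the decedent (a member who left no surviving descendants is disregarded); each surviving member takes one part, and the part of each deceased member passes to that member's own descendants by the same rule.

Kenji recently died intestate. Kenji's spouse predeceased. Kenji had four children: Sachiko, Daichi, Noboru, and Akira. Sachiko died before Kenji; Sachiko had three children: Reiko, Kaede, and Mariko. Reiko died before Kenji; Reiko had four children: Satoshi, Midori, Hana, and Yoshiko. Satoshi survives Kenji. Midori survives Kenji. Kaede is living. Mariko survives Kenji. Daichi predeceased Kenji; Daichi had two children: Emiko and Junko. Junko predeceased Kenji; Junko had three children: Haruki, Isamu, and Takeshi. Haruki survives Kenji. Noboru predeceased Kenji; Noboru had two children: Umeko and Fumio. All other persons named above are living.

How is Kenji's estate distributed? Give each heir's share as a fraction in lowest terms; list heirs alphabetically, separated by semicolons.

Akira 1/4; Emiko 1/8; Fumio 1/8; Hana 1/48; Haruki 1/24; Isamu 1/24; Kaede 1/12; Mariko 1/12; Midori 1/48; Satoshi 1/48; Takeshi 1/24; Umeko 1/8; Yoshiko 1/48

There is no surviving spouse, so the entire estate passes to Kenji's descendants per stirpes.
The estate is divided into 4 equal shares of 1/4 among Sachiko, Daichi, Noboru, Akira.
Sachiko predeceased; the 1/4 allotted to Sachiko's branch passes to Sachiko's issue by representation.
The 1/4 is divided into 3 equal shares of 1/12 among Reiko, Kaede, Mariko.
Reiko predeceased; the 1/12 allotted to Reiko's branch passes to Reiko's issue by representation.
The 1/12 is divided into 4 equal shares of 1/48 among Satoshi, Midori, Hana, Yoshiko.
Satoshi is living and takes 1/48.
Midori is living and takes 1/48.
Hana is living and takes 1/48.
Yoshiko is living and takes 1/48.
Kaede is living and takes 1/12.
Mariko is living and takes 1/12.
Daichi predeceased; the 1/4 allotted to Daichi's branch passes to Daichi's issue by representation.
The 1/4 is divided into 2 equal shares of 1/8 among Emiko, Junko.
Emiko is living and takes 1/8.
Junko predeceased; the 1/8 allotted to Junko's branch passes to Junko's issue by representation.
The 1/8 is divided into 3 equal shares of 1/24 among Haruki, Isamu, Takeshi.
Haruki is living and takes 1/24.
Isamu is living and takes 1/24.
Takeshi is living and takes 1/24.
Noboru predeceased; the 1/4 allotted to Noboru's branch passes to Noboru's issue by representation.
The 1/4 is divided into 2 equal shares of 1/8 among Umeko, Fumio.
Umeko is living and takes 1/8.
Fumio is living and takes 1/8.
Akira is living and takes 1/4.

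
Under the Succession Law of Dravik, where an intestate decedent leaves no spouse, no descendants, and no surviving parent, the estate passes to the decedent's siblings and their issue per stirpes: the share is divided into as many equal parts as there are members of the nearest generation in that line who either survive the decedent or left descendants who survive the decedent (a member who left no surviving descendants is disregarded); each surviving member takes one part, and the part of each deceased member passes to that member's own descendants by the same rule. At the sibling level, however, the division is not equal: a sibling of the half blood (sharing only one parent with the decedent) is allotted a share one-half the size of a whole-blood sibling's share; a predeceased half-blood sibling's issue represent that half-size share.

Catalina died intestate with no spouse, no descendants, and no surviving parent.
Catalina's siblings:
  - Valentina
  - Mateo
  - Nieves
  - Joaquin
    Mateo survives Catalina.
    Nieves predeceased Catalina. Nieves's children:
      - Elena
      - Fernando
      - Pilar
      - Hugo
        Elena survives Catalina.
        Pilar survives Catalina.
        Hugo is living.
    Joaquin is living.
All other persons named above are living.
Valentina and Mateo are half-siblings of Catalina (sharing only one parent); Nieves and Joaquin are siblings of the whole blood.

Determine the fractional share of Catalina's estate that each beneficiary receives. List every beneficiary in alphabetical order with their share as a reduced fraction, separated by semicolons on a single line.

No spouse, descendants, or parent survives, so the estate passes to Catalina's siblings per stirpes.
Half-blood siblings count for one-half the weight of whole-blood siblings at the initial division.
Dividing 1 in proportion to weights (total weight 3): Valentina (weight 1/2) → 1/6; Mateo (weight 1/2) → 1/6; Nieves (weight 1) → 1/3; Joaquin (weight 1) → 1/3.
Valentina is living and takes 1/6.
Mateo is living and takes 1/6.
Nieves predeceased; the 1/3 allotted to Nieves's branch passes to Nieves's issue by representation.
The 1/3 is divided into 4 equal shares of 1/12 among Elena, Fernando, Pilar, Hugo.
Elena is living and takes 1/12.
Fernando is living and takes 1/12.
Pilar is living and takes 1/12.
Hugo is living and takes 1/12.
Joaquin is living and takes 1/3.

Elena 1/12; Fernando 1/12; Hugo 1/12; Joaquin 1/3; Mateo 1/6; Pilar 1/12; Valentina 1/6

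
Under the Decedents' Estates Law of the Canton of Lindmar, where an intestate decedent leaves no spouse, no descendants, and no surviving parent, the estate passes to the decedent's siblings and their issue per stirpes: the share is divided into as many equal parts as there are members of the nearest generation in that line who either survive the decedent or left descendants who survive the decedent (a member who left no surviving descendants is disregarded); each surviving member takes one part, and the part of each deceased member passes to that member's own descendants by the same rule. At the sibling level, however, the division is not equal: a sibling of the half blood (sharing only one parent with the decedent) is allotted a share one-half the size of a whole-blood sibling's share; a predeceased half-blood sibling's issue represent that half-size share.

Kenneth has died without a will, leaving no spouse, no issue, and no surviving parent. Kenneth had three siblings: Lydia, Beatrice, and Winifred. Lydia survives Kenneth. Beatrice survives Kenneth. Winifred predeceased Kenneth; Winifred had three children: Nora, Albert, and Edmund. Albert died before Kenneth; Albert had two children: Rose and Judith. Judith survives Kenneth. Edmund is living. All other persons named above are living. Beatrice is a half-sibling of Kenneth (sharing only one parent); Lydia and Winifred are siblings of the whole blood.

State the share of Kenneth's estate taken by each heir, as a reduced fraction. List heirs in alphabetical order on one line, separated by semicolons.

Beatrice 1/5; Edmund 2/15; Judith 1/15; Lydia 2/5; Nora 2/15; Rose 1/15

No spouse, descendants, or parent survives, so the estate passes to Kenneth's siblings per stirpes.
Half-blood siblings count for one-half the weight of whole-blood siblings at the initial division.
Dividing 1 in proportion to weights (total weight 5/2): Lydia (weight 1) → 2/5; Beatrice (weight 1/2) → 1/5; Winifred (weight 1) → 2/5.
Lydia is living and takes 2/5.
Beatrice is living and takes 1/5.
Winifred predeceased; the 2/5 allotted to Winifred's branch passes to Winifred's issue by representation.
The 2/5 is divided into 3 equal shares of 2/15 among Nora, Albert, Edmund.
Nora is living and takes 2/15.
Albert predeceased; the 2/15 allotted to Albert's branch passes to Albert's issue by representation.
The 2/15 is divided into 2 equal shares of 1/15 among Rose, Judith.
Rose is living and takes 1/15.
Judith is living and takes 1/15.
Edmund is living and takes 2/15.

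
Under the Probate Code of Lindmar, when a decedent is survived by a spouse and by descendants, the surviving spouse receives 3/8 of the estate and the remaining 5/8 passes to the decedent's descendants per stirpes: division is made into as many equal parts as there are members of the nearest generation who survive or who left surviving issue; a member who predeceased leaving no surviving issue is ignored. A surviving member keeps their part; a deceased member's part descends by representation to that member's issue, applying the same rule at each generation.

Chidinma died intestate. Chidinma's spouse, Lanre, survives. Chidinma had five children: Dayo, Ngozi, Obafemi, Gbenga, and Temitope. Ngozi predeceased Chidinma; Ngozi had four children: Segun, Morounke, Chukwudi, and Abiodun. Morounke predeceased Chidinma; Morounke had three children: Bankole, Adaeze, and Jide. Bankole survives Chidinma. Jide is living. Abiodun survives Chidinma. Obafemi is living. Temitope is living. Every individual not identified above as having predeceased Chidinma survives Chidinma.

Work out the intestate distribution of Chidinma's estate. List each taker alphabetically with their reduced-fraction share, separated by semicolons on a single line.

Lanre, as surviving spouse, takes 3/8.
The remaining 5/8 passes to Chidinma's descendants per stirpes.
The 5/8 is divided into 5 equal shares of 1/8 among Dayo, Ngozi, Obafemi, Gbenga, Temitope.
Dayo is living and takes 1/8.
Ngozi predeceased; the 1/8 allotted to Ngozi's branch passes to Ngozi's issue by representation.
The 1/8 is divided into 4 equal shares of 1/32 among Segun, Morounke, Chukwudi, Abiodun.
Segun is living and takes 1/32.
Morounke predeceased; the 1/32 allotted to Morounke's branch passes to Morounke's issue by representation.
The 1/32 is divided into 3 equal shares of 1/96 among Bankole, Adaeze, Jide.
Bankole is living and takes 1/96.
Adaeze is living and takes 1/96.
Jide is living and takes 1/96.
Chukwudi is living and takes 1/32.
Abiodun is living and takes 1/32.
Obafemi is living and takes 1/8.
Gbenga is living and takes 1/8.
Temitope is living and takes 1/8.

Abiodun 1/32; Adaeze 1/96; Bankole 1/96; Chukwudi 1/32; Dayo 1/8; Gbenga 1/8; Jide 1/96; Lanre 3/8; Obafemi 1/8; Segun 1/32; Temitope 1/8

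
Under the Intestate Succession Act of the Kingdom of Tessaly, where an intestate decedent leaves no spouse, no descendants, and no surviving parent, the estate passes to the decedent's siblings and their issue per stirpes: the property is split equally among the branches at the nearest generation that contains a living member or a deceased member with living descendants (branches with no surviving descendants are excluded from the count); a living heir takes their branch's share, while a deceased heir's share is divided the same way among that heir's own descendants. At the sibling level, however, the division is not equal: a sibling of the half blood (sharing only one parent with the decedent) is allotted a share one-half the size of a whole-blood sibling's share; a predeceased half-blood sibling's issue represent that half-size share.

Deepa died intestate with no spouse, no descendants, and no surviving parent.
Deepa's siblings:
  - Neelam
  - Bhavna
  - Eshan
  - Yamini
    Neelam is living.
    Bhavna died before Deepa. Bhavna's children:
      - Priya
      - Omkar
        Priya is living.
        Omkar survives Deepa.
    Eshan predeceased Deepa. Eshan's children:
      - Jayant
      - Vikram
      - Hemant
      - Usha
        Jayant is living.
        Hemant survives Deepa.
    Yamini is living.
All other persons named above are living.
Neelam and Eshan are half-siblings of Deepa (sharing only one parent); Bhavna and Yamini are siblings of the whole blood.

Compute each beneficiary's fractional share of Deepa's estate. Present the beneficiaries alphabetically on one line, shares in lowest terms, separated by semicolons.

No spouse, descendants, or parent survives, so the estate passes to Deepa's siblings per stirpes.
Half-blood siblings count for one-half the weight of whole-blood siblings at the initial division.
Dividing 1 in proportion to weights (total weight 3): Neelam (weight 1/2) → 1/6; Bhavna (weight 1) → 1/3; Eshan (weight 1/2) → 1/6; Yamini (weight 1) → 1/3.
Neelam is living and takes 1/6.
Bhavna predeceased; the 1/3 allotted to Bhavna's branch passes to Bhavna's issue by representation.
The 1/3 is divided into 2 equal shares of 1/6 among Priya, Omkar.
Priya is living and takes 1/6.
Omkar is living and takes 1/6.
Eshan predeceased; the 1/6 allotted to Eshan's branch passes to Eshan's issue by representation.
The 1/6 is divided into 4 equal shares of 1/24 among Jayant, Vikram, Hemant, Usha.
Jayant is living and takes 1/24.
Vikram is living and takes 1/24.
Hemant is living and takes 1/24.
Usha is living and takes 1/24.
Yamini is living and takes 1/3.

Hemant 1/24; Jayant 1/24; Neelam 1/6; Omkar 1/6; Priya 1/6; Usha 1/24; Vikram 1/24; Yamini 1/3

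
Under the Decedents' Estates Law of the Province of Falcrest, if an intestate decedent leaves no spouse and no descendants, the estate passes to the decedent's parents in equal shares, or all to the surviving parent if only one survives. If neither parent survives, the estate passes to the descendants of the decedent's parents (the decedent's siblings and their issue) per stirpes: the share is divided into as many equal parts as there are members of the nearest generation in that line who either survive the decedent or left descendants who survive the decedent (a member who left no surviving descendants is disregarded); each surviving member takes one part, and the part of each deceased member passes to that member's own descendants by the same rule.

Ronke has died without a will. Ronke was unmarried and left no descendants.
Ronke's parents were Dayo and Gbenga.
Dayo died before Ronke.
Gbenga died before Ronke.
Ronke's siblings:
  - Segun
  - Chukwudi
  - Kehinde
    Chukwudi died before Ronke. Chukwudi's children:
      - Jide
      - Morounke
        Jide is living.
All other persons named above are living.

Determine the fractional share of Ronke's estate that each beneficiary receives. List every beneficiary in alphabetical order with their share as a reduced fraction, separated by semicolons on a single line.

Neither parent survives and there are no descendants, so the estate passes to Ronke's siblings and their issue per stirpes.
The estate is divided into 3 equal shares of 1/3 among Segun, Chukwudi, Kehinde.
Segun is living and takes 1/3.
Chukwudi predeceased; the 1/3 allotted to Chukwudi's branch passes to Chukwudi's issue by representation.
The 1/3 is divided into 2 equal shares of 1/6 among Jide, Morounke.
Jide is living and takes 1/6.
Morounke is living and takes 1/6.
Kehinde is living and takes 1/3.

Jide 1/6; Kehinde 1/3; Morounke 1/6; Segun 1/3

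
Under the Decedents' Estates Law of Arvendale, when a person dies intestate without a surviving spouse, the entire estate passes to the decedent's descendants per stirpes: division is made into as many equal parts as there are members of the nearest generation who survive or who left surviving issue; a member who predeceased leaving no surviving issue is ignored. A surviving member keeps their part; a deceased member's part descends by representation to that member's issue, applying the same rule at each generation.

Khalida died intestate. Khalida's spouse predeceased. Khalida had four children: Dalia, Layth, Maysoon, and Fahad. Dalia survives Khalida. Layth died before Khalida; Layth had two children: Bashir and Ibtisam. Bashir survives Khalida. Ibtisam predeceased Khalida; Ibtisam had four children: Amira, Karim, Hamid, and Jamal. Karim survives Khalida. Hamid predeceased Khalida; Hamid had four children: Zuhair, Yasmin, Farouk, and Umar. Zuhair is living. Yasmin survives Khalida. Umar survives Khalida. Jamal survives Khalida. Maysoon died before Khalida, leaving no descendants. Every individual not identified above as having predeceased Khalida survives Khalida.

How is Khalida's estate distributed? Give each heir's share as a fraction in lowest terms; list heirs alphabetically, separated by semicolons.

There is no surviving spouse, so the entire estate passes to Khalida's descendants per stirpes.
Maysoon left no surviving issue, so that branch lapses and is disregarded.
The estate is divided into 3 equal shares of 1/3 among Dalia, Layth, Fahad.
Dalia is living and takes 1/3.
Layth predeceased; the 1/3 allotted to Layth's branch passes to Layth's issue by representation.
The 1/3 is divided into 2 equal shares of 1/6 among Bashir, Ibtisam.
Bashir is living and takes 1/6.
Ibtisam predeceased; the 1/6 allotted to Ibtisam's branch passes to Ibtisam's issue by representation.
The 1/6 is divided into 4 equal shares of 1/24 among Amira, Karim, Hamid, Jamal.
Amira is living and takes 1/24.
Karim is living and takes 1/24.
Hamid predeceased; the 1/24 allotted to Hamid's branch passes to Hamid's issue by representation.
The 1/24 is divided into 4 equal shares of 1/96 among Zuhair, Yasmin, Farouk, Umar.
Zuhair is living and takes 1/96.
Yasmin is living and takes 1/96.
Farouk is living and takes 1/96.
Umar is living and takes 1/96.
Jamal is living and takes 1/24.
Fahad is living and takes 1/3.

Amira 1/24; Bashir 1/6; Dalia 1/3; Fahad 1/3; Farouk 1/96; Jamal 1/24; Karim 1/24; Umar 1/96; Yasmin 1/96; Zuhair 1/96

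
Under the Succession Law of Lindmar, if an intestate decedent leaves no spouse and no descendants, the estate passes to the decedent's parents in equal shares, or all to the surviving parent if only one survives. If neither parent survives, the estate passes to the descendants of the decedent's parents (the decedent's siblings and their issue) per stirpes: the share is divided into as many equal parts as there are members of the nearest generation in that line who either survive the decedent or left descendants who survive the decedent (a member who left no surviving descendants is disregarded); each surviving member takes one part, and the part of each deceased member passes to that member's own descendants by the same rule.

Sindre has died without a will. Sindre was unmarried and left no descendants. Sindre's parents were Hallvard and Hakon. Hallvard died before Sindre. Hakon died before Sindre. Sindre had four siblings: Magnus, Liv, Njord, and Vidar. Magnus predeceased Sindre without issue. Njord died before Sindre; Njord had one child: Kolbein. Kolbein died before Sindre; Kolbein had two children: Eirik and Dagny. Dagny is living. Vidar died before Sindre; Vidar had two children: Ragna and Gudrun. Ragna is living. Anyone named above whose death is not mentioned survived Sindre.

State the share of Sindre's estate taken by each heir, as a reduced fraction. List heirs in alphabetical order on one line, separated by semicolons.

Dagny 1/6; Eirik 1/6; Gudrun 1/6; Liv 1/3; Ragna 1/6

Neither parent survives and there are no descendants, so the estate passes to Sindre's siblings and their issue per stirpes.
Magnus left no surviving issue, so that branch lapses and is disregarded.
The estate is divided into 3 equal shares of 1/3 among Liv, Njord, Vidar.
Liv is living and takes 1/3.
Njord predeceased; the 1/3 allotted to Njord's branch passes to Njord's issue by representation.
Kolbein's line is the sole branch at this level, so the full 1/3 passes to Kolbein's issue by representation.
The 1/3 is divided into 2 equal shares of 1/6 among Eirik, Dagny.
Eirik is living and takes 1/6.
Dagny is living and takes 1/6.
Vidar predeceased; the 1/3 allotted to Vidar's branch passes to Vidar's issue by representation.
The 1/3 is divided into 2 equal shares of 1/6 among Ragna, Gudrun.
Ragna is living and takes 1/6.
Gudrun is living and takes 1/6.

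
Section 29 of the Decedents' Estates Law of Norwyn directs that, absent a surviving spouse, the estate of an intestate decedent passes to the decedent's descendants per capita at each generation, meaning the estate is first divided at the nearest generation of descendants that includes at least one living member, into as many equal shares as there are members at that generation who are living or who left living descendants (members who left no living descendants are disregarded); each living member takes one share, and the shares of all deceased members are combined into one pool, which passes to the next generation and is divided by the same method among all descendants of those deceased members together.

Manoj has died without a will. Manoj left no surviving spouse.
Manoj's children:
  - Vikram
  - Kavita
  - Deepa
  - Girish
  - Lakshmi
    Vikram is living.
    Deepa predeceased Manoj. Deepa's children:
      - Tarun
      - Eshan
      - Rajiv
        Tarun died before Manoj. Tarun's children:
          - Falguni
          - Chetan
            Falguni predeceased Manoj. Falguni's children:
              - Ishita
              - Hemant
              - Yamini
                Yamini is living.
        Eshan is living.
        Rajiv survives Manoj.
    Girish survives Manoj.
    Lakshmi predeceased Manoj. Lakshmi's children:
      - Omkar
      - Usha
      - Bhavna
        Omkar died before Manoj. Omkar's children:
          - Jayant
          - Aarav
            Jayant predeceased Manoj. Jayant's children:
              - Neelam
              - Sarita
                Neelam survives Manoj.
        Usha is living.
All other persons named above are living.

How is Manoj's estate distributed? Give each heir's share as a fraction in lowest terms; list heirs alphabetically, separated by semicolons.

There is no surviving spouse, so the entire estate passes to Manoj's descendants per capita at each generation.
At generation 1 (Vikram, Kavita, Deepa, Girish, Lakshmi) there are 5 shares of (1)/5 = 1/5 each.
Living: Vikram, Kavita, and Girish — each takes 1/5.
Deceased: Deepa and Lakshmi. Their combined 2/5 is pooled and carried to generation 2.
At generation 2 (Tarun, Eshan, Rajiv, Omkar, Usha, Bhavna) there are 6 shares of (2/5)/6 = 1/15 each.
Living: Eshan, Rajiv, Usha, and Bhavna — each takes 1/15.
Deceased: Tarun and Omkar. Their combined 2/15 is pooled and carried to generation 3.
At generation 3 (Falguni, Chetan, Jayant, Aarav) there are 4 shares of (2/15)/4 = 1/30 each.
Living: Chetan and Aarav — each takes 1/30.
Deceased: Falguni and Jayant. Their combined 1/15 is pooled and carried to generation 4.
At generation 4 (Ishita, Hemant, Yamini, Neelam, Sarita) there are 5 shares of (1/15)/5 = 1/75 each.
Living: Ishita, Hemant, Yamini, Neelam, and Sarita — each takes 1/75.

Aarav 1/30; Bhavna 1/15; Chetan 1/30; Eshan 1/15; Girish 1/5; Hemant 1/75; Ishita 1/75; Kavita 1/5; Neelam 1/75; Rajiv 1/15; Sarita 1/75; Usha 1/15; Vikram 1/5; Yamini 1/75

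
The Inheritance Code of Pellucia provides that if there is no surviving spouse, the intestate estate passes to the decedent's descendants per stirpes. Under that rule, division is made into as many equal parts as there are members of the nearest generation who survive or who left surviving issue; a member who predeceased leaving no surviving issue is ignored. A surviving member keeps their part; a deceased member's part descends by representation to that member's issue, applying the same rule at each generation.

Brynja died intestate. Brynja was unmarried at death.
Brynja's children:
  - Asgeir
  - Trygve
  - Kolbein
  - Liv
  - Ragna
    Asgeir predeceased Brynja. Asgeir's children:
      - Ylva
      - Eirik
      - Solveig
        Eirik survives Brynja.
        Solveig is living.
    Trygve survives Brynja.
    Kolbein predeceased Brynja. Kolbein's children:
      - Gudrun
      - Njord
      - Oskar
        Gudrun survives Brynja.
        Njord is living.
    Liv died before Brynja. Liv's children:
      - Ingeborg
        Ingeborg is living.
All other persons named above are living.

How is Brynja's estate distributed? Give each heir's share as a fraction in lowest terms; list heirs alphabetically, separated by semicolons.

There is no surviving spouse, so the entire estate passes to Brynja's descendants per stirpes.
The estate is divided into 5 equal shares of 1/5 among Asgeir, Trygve, Kolbein, Liv, Ragna.
Asgeir predeceased; the 1/5 allotted to Asgeir's branch passes to Asgeir's issue by representation.
The 1/5 is divided into 3 equal shares of 1/15 among Ylva, Eirik, Solveig.
Ylva is living and takes 1/15.
Eirik is living and takes 1/15.
Solveig is living and takes 1/15.
Trygve is living and takes 1/5.
Kolbein predeceased; the 1/5 allotted to Kolbein's branch passes to Kolbein's issue by representation.
The 1/5 is divided into 3 equal shares of 1/15 among Gudrun, Njord, Oskar.
Gudrun is living and takes 1/15.
Njord is living and takes 1/15.
Oskar is living and takes 1/15.
Liv predeceased; the 1/5 allotted to Liv's branch passes to Liv's issue by representation.
Ingeborg is the sole taker at this level and receives the full 1/5.
Ragna is living and takes 1/5.

Eirik 1/15; Gudrun 1/15; Ingeborg 1/5; Njord 1/15; Oskar 1/15; Ragna 1/5; Solveig 1/15; Trygve 1/5; Ylva 1/15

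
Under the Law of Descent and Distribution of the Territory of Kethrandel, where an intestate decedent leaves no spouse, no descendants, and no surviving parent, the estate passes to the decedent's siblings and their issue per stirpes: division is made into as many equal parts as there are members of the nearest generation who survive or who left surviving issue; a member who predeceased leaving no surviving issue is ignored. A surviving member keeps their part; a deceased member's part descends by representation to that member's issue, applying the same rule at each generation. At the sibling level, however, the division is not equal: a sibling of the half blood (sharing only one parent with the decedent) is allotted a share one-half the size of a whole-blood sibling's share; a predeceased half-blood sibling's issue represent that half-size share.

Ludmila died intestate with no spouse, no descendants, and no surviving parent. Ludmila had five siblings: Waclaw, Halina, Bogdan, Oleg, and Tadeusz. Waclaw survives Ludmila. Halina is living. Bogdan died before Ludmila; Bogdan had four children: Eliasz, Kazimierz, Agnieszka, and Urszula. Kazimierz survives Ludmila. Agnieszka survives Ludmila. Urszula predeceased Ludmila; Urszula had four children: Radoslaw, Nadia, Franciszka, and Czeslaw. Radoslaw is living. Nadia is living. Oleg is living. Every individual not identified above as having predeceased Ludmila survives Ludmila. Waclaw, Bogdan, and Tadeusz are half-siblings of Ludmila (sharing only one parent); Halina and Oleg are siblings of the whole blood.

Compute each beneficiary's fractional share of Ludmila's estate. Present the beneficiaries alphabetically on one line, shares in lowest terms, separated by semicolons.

Agnieszka 1/28; Czeslaw 1/112; Eliasz 1/28; Franciszka 1/112; Halina 2/7; Kazimierz 1/28; Nadia 1/112; Oleg 2/7; Radoslaw 1/112; Tadeusz 1/7; Waclaw 1/7

No spouse, descendants, or parent survives, so the estate passes to Ludmila's siblings per stirpes.
Half-blood siblings count for one-half the weight of whole-blood siblings at the initial division.
Dividing 1 in proportion to weights (total weight 7/2): Waclaw (weight 1/2) → 1/7; Halina (weight 1) → 2/7; Bogdan (weight 1/2) → 1/7; Oleg (weight 1) → 2/7; Tadeusz (weight 1/2) → 1/7.
Waclaw is living and takes 1/7.
Halina is living and takes 2/7.
Bogdan predeceased; the 1/7 allotted to Bogdan's branch passes to Bogdan's issue by representation.
The 1/7 is divided into 4 equal shares of 1/28 among Eliasz, Kazimierz, Agnieszka, Urszula.
Eliasz is living and takes 1/28.
Kazimierz is living and takes 1/28.
Agnieszka is living and takes 1/28.
Urszula predeceased; the 1/28 allotted to Urszula's branch passes to Urszula's issue by representation.
The 1/28 is divided into 4 equal shares of 1/112 among Radoslaw, Nadia, Franciszka, Czeslaw.
Radoslaw is living and takes 1/112.
Nadia is living and takes 1/112.
Franciszka is living and takes 1/112.
Czeslaw is living and takes 1/112.
Oleg is living and takes 2/7.
Tadeusz is living and takes 1/7.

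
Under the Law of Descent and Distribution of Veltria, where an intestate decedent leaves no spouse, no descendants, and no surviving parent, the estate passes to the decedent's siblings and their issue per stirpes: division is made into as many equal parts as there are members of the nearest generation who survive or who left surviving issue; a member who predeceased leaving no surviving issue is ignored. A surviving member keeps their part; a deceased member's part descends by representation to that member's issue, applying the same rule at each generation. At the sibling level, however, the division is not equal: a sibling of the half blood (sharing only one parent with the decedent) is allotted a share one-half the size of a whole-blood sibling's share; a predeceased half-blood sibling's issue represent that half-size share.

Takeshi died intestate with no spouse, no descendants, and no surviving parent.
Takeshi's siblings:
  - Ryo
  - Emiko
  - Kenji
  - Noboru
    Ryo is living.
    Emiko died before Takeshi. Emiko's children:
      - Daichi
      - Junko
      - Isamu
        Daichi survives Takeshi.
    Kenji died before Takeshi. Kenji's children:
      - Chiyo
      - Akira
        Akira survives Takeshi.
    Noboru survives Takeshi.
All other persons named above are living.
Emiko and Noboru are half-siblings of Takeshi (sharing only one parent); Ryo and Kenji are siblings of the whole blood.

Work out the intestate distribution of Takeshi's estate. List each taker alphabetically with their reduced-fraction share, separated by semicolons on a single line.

No spouse, descendants, or parent survives, so the estate passes to Takeshi's siblings per stirpes.
Half-blood siblings count for one-half the weight of whole-blood siblings at the initial division.
Dividing 1 in proportion to weights (total weight 3): Ryo (weight 1) → 1/3; Emiko (weight 1/2) → 1/6; Kenji (weight 1) → 1/3; Noboru (weight 1/2) → 1/6.
Ryo is living and takes 1/3.
Emiko predeceased; the 1/6 allotted to Emiko's branch passes to Emiko's issue by representation.
The 1/6 is divided into 3 equal shares of 1/18 among Daichi, Junko, Isamu.
Daichi is living and takes 1/18.
Junko is living and takes 1/18.
Isamu is living and takes 1/18.
Kenji predeceased; the 1/3 allotted to Kenji's branch passes to Kenji's issue by representation.
The 1/3 is divided into 2 equal shares of 1/6 among Chiyo, Akira.
Chiyo is living and takes 1/6.
Akira is living and takes 1/6.
Noboru is living and takes 1/6.

Akira 1/6; Chiyo 1/6; Daichi 1/18; Isamu 1/18; Junko 1/18; Noboru 1/6; Ryo 1/3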